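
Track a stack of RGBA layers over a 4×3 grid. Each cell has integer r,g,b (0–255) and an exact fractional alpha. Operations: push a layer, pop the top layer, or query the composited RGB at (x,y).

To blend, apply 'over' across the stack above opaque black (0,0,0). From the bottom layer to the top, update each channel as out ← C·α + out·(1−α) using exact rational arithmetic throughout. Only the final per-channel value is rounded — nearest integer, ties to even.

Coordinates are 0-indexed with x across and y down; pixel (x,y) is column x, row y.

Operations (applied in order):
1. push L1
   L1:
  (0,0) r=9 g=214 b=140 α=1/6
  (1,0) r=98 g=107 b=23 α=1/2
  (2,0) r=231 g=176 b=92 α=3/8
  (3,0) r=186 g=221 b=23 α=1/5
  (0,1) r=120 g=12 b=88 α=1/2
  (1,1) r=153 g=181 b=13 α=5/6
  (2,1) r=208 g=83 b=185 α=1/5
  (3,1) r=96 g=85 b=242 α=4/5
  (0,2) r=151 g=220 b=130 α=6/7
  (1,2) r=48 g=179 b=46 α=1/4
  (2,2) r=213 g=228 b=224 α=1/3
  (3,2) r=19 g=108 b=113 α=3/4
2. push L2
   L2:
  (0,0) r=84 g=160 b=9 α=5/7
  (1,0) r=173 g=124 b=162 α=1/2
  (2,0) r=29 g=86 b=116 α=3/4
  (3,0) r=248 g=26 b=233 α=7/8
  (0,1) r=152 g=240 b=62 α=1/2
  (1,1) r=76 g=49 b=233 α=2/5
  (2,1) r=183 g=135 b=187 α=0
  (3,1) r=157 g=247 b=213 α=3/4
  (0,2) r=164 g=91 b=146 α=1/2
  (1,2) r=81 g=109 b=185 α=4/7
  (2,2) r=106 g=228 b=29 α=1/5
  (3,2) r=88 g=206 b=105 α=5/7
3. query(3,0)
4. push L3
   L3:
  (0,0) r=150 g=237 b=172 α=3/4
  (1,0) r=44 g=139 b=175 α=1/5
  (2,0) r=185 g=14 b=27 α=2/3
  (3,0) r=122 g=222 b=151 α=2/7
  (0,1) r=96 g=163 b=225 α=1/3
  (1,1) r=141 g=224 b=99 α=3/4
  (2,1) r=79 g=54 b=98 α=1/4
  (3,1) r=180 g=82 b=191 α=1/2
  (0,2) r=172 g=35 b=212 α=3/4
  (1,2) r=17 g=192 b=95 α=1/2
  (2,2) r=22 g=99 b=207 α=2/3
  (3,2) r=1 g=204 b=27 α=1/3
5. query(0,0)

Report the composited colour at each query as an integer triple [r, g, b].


query (3,0) [L1,L2] — begin 0,0,0
+L1 (α=1/5) → [186/5, 221/5, 23/5]
+L2 (α=7/8) → [4433/20, 1131/40, 4089/20]
→ [222, 28, 204]

(0,0) stack=L1,L2,L3; from [0,0,0]:
after L1 α=1/6: [3/2, 107/3, 70/3]
after L2 α=5/7: [423/7, 2614/21, 275/21]
after L3 α=3/4: [3573/28, 17545/84, 11111/84]
= [128, 209, 132]


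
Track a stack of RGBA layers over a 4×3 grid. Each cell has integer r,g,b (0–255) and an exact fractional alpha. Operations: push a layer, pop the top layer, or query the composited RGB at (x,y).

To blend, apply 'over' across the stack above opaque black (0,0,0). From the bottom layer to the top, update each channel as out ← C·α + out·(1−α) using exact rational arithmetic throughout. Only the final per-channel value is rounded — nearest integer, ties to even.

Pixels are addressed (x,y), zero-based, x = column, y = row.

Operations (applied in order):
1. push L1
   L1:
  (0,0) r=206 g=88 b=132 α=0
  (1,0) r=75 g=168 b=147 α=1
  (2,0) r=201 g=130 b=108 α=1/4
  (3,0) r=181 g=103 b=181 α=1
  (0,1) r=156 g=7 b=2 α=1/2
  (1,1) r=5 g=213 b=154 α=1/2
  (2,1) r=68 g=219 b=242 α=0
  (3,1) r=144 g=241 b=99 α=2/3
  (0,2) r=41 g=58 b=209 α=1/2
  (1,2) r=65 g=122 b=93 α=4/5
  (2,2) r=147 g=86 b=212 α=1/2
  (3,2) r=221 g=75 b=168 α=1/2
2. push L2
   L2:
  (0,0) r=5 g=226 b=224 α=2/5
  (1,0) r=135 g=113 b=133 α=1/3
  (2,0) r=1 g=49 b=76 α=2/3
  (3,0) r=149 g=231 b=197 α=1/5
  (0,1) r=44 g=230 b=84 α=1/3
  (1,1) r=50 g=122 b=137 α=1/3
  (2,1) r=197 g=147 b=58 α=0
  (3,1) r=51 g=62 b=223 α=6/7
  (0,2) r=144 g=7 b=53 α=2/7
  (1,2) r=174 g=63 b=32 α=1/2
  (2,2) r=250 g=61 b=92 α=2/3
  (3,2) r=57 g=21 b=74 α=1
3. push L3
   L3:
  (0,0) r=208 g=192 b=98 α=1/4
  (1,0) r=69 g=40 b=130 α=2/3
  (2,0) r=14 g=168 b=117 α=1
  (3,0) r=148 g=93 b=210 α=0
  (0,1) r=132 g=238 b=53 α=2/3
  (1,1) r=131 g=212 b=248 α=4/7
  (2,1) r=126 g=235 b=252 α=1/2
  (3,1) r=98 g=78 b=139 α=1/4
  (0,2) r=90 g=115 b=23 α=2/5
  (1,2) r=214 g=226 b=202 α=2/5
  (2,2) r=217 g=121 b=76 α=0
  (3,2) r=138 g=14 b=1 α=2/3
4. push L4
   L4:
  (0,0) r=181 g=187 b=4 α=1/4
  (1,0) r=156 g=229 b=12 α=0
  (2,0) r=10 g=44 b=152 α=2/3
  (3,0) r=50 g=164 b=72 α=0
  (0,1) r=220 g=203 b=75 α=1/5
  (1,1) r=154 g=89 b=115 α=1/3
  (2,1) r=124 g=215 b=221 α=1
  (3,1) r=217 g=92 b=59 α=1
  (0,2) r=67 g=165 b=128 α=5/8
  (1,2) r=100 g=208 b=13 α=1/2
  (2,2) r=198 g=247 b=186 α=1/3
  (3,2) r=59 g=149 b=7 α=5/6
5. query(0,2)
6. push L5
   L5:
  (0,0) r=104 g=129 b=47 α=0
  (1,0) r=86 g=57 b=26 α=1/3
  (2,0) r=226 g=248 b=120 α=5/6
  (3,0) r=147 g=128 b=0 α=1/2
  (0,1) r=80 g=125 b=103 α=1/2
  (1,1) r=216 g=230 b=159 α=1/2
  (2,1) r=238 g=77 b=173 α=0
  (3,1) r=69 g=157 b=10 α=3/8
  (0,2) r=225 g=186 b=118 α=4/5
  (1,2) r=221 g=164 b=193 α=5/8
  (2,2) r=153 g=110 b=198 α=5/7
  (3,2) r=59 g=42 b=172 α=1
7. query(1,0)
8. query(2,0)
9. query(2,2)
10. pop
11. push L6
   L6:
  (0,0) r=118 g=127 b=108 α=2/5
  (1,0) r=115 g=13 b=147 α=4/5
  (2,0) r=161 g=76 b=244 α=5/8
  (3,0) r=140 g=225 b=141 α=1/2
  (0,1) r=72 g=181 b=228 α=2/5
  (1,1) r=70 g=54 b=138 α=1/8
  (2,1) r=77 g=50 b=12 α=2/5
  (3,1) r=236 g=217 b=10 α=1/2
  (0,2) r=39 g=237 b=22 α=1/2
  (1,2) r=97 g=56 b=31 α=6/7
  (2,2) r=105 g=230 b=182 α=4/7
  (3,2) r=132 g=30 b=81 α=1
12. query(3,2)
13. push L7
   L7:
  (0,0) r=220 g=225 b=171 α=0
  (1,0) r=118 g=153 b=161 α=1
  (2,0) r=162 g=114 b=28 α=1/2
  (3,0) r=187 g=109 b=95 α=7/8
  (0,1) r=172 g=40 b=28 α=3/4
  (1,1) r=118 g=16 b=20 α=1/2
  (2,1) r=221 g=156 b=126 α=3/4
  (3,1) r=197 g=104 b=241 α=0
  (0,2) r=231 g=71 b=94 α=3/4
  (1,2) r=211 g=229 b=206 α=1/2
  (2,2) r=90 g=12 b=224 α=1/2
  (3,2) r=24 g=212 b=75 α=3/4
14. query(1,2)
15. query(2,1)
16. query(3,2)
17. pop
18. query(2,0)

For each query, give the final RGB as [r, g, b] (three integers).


(0,2) stack=L1,L2,L3,L4; from [0,0,0]:
+L1 (α=1/2) → [41/2, 29, 209/2]
+L2 (α=2/7) → [781/14, 159/7, 1257/14]
+L3 (α=2/5) → [4863/70, 2087/35, 883/14]
+L4 (α=5/8) → [38039/560, 4392/35, 11609/112]
rounded: [68, 125, 104]

(1,0) stack=L1,L2,L3,L4,L5; from [0,0,0]:
+L1 (α=1) → [75, 168, 147]
+L2 (α=1/3) → [95, 449/3, 427/3]
+L3 (α=2/3) → [233/3, 689/9, 1207/9]
+L4 (α=0) → [233/3, 689/9, 1207/9]
+L5 (α=1/3) → [724/9, 1891/27, 2648/27]
rounded: [80, 70, 98]

query (2,0) [L1,L2,L3,L4,L5] — begin 0,0,0
L1 α=1/4: [201/4, 65/2, 27]
L2 α=2/3: [209/12, 87/2, 179/3]
L3 α=1: [14, 168, 117]
L4 α=2/3: [34/3, 256/3, 421/3]
L5 α=5/6: [1712/9, 1988/9, 2221/18]
= [190, 221, 123]

at x=2,y=2 over L1,L2,L3,L4,L5:
L1 α=1/2: [147/2, 43, 106]
L2 α=2/3: [1147/6, 55, 290/3]
L3 α=0: [1147/6, 55, 290/3]
L4 α=1/3: [1741/9, 119, 1138/9]
L5 α=5/7: [1481/9, 788/7, 1598/9]
= [165, 113, 178]

(3,2) stack=L1,L2,L3,L4,L6; from [0,0,0]:
L1 α=1/2: [221/2, 75/2, 84]
L2 α=1: [57, 21, 74]
L3 α=2/3: [111, 49/3, 76/3]
L4 α=5/6: [203/3, 1142/9, 181/18]
L6 α=1: [132, 30, 81]
→ [132, 30, 81]

query (1,2) [L1,L2,L3,L4,L6,L7] — begin 0,0,0
after L1 α=4/5: [52, 488/5, 372/5]
after L2 α=1/2: [113, 803/10, 266/5]
after L3 α=2/5: [767/5, 6929/50, 2818/25]
after L4 α=1/2: [1267/10, 17329/100, 3143/50]
after L6 α=6/7: [7087/70, 50929/700, 12443/350]
after L7 α=1/2: [21857/140, 211229/1400, 84543/700]
= [156, 151, 121]

(2,1) stack=L1,L2,L3,L4,L6,L7; from [0,0,0]:
+L1 (α=0) → [0, 0, 0]
+L2 (α=0) → [0, 0, 0]
+L3 (α=1/2) → [63, 235/2, 126]
+L4 (α=1) → [124, 215, 221]
+L6 (α=2/5) → [526/5, 149, 687/5]
+L7 (α=3/4) → [3841/20, 617/4, 2577/20]
→ [192, 154, 129]

at x=3,y=2 over L1,L2,L3,L4,L6,L7:
L1 α=1/2: [221/2, 75/2, 84]
L2 α=1: [57, 21, 74]
L3 α=2/3: [111, 49/3, 76/3]
L4 α=5/6: [203/3, 1142/9, 181/18]
L6 α=1: [132, 30, 81]
L7 α=3/4: [51, 333/2, 153/2]
→ [51, 166, 76]

at x=2,y=0 over L1,L2,L3,L4,L6:
after L1 α=1/4: [201/4, 65/2, 27]
after L2 α=2/3: [209/12, 87/2, 179/3]
after L3 α=1: [14, 168, 117]
after L4 α=2/3: [34/3, 256/3, 421/3]
after L6 α=5/8: [839/8, 159/2, 1641/8]
→ [105, 80, 205]


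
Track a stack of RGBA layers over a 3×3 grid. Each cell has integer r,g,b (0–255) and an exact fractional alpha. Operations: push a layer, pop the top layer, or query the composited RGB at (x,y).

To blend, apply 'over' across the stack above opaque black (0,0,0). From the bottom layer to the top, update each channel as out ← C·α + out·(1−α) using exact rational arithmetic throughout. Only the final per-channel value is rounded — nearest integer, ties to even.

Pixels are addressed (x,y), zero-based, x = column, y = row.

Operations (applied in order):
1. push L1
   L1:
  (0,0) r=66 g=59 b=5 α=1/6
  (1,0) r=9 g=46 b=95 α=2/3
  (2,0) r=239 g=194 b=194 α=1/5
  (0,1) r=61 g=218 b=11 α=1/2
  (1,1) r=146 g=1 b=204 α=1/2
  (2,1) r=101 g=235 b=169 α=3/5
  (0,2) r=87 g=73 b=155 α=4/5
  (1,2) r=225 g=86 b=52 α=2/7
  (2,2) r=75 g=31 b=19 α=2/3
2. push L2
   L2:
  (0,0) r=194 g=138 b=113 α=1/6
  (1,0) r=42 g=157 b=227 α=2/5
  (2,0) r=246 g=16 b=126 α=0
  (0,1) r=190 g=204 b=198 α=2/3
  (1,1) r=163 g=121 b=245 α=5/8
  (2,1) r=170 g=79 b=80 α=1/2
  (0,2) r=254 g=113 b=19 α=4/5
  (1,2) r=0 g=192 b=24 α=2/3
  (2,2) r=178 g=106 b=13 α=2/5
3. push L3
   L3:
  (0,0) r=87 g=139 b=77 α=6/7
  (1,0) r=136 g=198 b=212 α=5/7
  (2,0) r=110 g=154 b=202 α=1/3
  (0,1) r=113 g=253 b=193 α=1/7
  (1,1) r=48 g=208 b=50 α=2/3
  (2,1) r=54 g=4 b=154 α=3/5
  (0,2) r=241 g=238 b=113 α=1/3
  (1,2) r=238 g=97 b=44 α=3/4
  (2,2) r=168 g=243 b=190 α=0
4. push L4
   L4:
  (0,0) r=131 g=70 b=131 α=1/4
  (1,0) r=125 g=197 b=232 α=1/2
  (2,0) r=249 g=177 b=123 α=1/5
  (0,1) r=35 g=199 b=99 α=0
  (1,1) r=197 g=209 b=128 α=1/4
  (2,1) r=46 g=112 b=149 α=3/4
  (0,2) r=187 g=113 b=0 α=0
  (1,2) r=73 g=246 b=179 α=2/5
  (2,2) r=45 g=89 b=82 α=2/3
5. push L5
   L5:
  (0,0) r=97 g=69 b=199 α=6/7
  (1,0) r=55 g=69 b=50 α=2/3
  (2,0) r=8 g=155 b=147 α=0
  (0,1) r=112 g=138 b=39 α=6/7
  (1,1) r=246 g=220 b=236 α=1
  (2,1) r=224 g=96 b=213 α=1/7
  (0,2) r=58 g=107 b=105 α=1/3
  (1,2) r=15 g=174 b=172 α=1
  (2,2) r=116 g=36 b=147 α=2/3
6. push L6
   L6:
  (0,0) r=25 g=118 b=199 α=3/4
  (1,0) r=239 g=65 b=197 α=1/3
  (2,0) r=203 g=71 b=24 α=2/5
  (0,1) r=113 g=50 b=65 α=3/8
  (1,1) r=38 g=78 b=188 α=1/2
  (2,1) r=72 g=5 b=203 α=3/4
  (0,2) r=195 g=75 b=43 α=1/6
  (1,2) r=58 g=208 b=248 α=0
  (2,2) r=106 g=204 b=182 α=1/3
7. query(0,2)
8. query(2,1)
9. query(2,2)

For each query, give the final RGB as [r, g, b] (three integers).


(0,2) stack=L1,L2,L3,L4,L5,L6; from [0,0,0]:
+L1 (α=4/5) → [348/5, 292/5, 124]
+L2 (α=4/5) → [5428/25, 2552/25, 40]
+L3 (α=1/3) → [5627/25, 11054/75, 193/3]
+L4 (α=0) → [5627/25, 11054/75, 193/3]
+L5 (α=1/3) → [12704/75, 30133/225, 701/9]
+L6 (α=1/6) → [15629/90, 16754/135, 1946/27]
= [174, 124, 72]

(2,1) stack=L1,L2,L3,L4,L5,L6; from [0,0,0]:
after L1 α=3/5: [303/5, 141, 507/5]
after L2 α=1/2: [1153/10, 110, 907/10]
after L3 α=3/5: [1963/25, 232/5, 3217/25]
after L4 α=3/4: [5413/100, 478/5, 3598/25]
after L5 α=1/7: [27439/350, 3348/35, 26913/175]
after L6 α=3/4: [103039/1400, 3873/140, 33372/175]
→ [74, 28, 191]

at x=2,y=2 over L1,L2,L3,L4,L5,L6:
L1 α=2/3: [50, 62/3, 38/3]
L2 α=2/5: [506/5, 274/5, 64/5]
L3 α=0: [506/5, 274/5, 64/5]
L4 α=2/3: [956/15, 388/5, 884/15]
L5 α=2/3: [4436/45, 748/15, 5294/45]
L6 α=1/3: [13642/135, 4556/45, 18778/135]
→ [101, 101, 139]


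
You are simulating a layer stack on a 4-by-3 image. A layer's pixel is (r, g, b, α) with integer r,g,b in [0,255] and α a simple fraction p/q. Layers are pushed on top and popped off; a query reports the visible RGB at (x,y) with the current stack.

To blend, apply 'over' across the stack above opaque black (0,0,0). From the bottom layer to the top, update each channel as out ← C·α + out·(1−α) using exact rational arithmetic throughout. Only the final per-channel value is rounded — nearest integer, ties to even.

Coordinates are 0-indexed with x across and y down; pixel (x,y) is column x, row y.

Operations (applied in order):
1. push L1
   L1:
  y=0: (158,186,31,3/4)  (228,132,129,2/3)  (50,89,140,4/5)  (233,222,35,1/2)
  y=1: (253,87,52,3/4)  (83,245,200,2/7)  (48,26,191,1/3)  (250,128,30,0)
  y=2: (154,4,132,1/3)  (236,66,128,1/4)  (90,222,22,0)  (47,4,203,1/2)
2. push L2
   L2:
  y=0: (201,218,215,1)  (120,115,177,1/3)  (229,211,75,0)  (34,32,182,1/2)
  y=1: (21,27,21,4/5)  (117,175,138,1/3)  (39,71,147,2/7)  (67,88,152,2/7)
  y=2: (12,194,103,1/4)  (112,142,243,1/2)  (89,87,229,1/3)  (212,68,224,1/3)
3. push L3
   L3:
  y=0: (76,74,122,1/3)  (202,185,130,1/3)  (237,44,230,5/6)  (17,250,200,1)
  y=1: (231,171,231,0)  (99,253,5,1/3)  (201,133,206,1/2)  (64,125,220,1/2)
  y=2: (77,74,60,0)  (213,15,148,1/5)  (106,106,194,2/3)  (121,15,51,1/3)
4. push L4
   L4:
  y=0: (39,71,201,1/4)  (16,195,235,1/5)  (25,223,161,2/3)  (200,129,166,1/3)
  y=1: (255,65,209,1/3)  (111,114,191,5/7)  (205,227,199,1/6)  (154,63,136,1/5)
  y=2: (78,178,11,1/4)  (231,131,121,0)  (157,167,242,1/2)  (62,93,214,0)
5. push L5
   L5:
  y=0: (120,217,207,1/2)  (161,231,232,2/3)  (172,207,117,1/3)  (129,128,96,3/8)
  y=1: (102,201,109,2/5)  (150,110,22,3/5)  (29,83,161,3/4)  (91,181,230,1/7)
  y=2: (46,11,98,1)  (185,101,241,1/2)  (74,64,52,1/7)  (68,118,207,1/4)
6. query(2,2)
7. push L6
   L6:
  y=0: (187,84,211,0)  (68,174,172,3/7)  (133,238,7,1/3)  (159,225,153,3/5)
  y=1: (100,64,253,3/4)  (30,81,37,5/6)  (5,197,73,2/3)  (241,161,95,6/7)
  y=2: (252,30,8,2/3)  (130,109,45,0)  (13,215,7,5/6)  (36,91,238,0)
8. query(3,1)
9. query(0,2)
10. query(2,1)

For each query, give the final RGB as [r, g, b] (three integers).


query (2,2) [L1,L2,L3,L4,L5] — begin 0,0,0
L1 α=0: [0, 0, 0]
L2 α=1/3: [89/3, 29, 229/3]
L3 α=2/3: [725/9, 241/3, 1393/9]
L4 α=1/2: [1069/9, 371/3, 3571/18]
L5 α=1/7: [2360/21, 806/7, 3727/21]
→ [112, 115, 177]

at x=3,y=1 over L1,L2,L3,L4,L5,L6:
L1 α=0: [0, 0, 0]
L2 α=2/7: [134/7, 176/7, 304/7]
L3 α=1/2: [291/7, 1051/14, 922/7]
L4 α=1/5: [2242/35, 2543/35, 928/7]
L5 α=1/7: [16637/245, 21593/245, 7178/49]
L6 α=6/7: [370907/1715, 258263/1715, 35108/343]
= [216, 151, 102]

query (0,2) [L1,L2,L3,L4,L5,L6] — begin 0,0,0
+L1 (α=1/3) → [154/3, 4/3, 44]
+L2 (α=1/4) → [83/2, 99/2, 235/4]
+L3 (α=0) → [83/2, 99/2, 235/4]
+L4 (α=1/4) → [405/8, 653/8, 749/16]
+L5 (α=1) → [46, 11, 98]
+L6 (α=2/3) → [550/3, 71/3, 38]
rounded: [183, 24, 38]

query (2,1) [L1,L2,L3,L4,L5,L6] — begin 0,0,0
L1 α=1/3: [16, 26/3, 191/3]
L2 α=2/7: [158/7, 556/21, 1837/21]
L3 α=1/2: [1565/14, 3349/42, 6163/42]
L4 α=1/6: [3565/28, 26279/252, 39173/252]
L5 α=3/4: [6001/112, 89027/1008, 160889/1008]
L6 α=2/3: [7121/336, 486179/3024, 308057/3024]
= [21, 161, 102]


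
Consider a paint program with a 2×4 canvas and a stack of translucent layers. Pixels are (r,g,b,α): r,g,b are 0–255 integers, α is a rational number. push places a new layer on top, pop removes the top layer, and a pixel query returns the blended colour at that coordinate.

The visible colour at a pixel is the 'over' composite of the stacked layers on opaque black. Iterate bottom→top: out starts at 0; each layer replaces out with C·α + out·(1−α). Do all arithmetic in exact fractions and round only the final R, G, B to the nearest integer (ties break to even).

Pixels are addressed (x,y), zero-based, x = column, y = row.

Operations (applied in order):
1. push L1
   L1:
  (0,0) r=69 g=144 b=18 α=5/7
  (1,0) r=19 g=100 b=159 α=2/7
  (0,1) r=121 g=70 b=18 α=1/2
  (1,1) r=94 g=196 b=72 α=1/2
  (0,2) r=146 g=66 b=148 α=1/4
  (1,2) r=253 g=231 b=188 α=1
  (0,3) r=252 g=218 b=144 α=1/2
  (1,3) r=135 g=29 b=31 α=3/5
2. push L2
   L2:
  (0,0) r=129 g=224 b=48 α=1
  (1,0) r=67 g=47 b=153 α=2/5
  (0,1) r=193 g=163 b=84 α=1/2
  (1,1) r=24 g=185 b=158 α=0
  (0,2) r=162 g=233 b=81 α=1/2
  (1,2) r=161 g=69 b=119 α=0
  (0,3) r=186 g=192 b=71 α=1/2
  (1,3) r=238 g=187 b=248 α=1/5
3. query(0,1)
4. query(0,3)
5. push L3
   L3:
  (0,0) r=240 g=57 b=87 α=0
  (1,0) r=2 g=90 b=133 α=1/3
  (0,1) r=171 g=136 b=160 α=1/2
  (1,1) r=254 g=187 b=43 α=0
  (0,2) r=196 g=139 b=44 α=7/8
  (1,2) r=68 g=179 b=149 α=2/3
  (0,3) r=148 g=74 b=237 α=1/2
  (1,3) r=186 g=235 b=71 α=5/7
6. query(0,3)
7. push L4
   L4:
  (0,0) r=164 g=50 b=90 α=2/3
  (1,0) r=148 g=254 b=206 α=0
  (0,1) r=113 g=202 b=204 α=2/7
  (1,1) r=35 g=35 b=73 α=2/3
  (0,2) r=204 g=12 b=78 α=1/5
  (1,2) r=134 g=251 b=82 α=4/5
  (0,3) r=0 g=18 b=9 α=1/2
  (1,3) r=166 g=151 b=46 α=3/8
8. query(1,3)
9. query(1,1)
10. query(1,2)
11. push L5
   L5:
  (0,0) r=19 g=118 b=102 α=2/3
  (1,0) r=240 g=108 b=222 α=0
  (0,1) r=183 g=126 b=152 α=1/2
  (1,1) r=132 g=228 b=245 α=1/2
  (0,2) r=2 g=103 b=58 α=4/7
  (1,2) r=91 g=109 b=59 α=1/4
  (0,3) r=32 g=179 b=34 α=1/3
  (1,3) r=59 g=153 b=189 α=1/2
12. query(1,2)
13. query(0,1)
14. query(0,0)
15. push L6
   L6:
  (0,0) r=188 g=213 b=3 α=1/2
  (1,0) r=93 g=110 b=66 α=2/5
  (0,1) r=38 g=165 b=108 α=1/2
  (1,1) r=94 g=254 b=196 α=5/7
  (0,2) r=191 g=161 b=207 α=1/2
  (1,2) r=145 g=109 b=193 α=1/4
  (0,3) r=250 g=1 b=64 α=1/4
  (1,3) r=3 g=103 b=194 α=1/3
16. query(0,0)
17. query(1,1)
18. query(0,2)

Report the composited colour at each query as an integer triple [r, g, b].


at x=0,y=1 over L1,L2:
after L1 α=1/2: [121/2, 35, 9]
after L2 α=1/2: [507/4, 99, 93/2]
rounded: [127, 99, 46]

(0,3) stack=L1,L2; from [0,0,0]:
L1 α=1/2: [126, 109, 72]
L2 α=1/2: [156, 301/2, 143/2]
→ [156, 150, 72]

query (0,3) [L1,L2,L3] — begin 0,0,0
L1 α=1/2: [126, 109, 72]
L2 α=1/2: [156, 301/2, 143/2]
L3 α=1/2: [152, 449/4, 617/4]
rounded: [152, 112, 154]

query (1,3) [L1,L2,L3,L4] — begin 0,0,0
L1 α=3/5: [81, 87/5, 93/5]
L2 α=1/5: [562/5, 1283/25, 1612/25]
L3 α=5/7: [5774/35, 4563/25, 12099/175]
L4 α=3/8: [2315/14, 1707/10, 16929/280]
rounded: [165, 171, 60]

(1,1) stack=L1,L2,L3,L4; from [0,0,0]:
L1 α=1/2: [47, 98, 36]
L2 α=0: [47, 98, 36]
L3 α=0: [47, 98, 36]
L4 α=2/3: [39, 56, 182/3]
rounded: [39, 56, 61]

(1,2) stack=L1,L2,L3,L4; from [0,0,0]:
+L1 (α=1) → [253, 231, 188]
+L2 (α=0) → [253, 231, 188]
+L3 (α=2/3) → [389/3, 589/3, 162]
+L4 (α=4/5) → [1997/15, 3601/15, 98]
= [133, 240, 98]

at x=1,y=2 over L1,L2,L3,L4,L5:
L1 α=1: [253, 231, 188]
L2 α=0: [253, 231, 188]
L3 α=2/3: [389/3, 589/3, 162]
L4 α=4/5: [1997/15, 3601/15, 98]
L5 α=1/4: [613/5, 2073/10, 353/4]
→ [123, 207, 88]

(0,1) stack=L1,L2,L3,L4,L5; from [0,0,0]:
after L1 α=1/2: [121/2, 35, 9]
after L2 α=1/2: [507/4, 99, 93/2]
after L3 α=1/2: [1191/8, 235/2, 413/4]
after L4 α=2/7: [1109/8, 1983/14, 3697/28]
after L5 α=1/2: [2573/16, 3747/28, 7953/56]
= [161, 134, 142]

(0,0) stack=L1,L2,L3,L4,L5; from [0,0,0]:
+L1 (α=5/7) → [345/7, 720/7, 90/7]
+L2 (α=1) → [129, 224, 48]
+L3 (α=0) → [129, 224, 48]
+L4 (α=2/3) → [457/3, 108, 76]
+L5 (α=2/3) → [571/9, 344/3, 280/3]
→ [63, 115, 93]

(0,0) stack=L1,L2,L3,L4,L5,L6; from [0,0,0]:
+L1 (α=5/7) → [345/7, 720/7, 90/7]
+L2 (α=1) → [129, 224, 48]
+L3 (α=0) → [129, 224, 48]
+L4 (α=2/3) → [457/3, 108, 76]
+L5 (α=2/3) → [571/9, 344/3, 280/3]
+L6 (α=1/2) → [2263/18, 983/6, 289/6]
rounded: [126, 164, 48]

(1,1) stack=L1,L2,L3,L4,L5,L6; from [0,0,0]:
L1 α=1/2: [47, 98, 36]
L2 α=0: [47, 98, 36]
L3 α=0: [47, 98, 36]
L4 α=2/3: [39, 56, 182/3]
L5 α=1/2: [171/2, 142, 917/6]
L6 α=5/7: [641/7, 222, 551/3]
→ [92, 222, 184]

at x=0,y=2 over L1,L2,L3,L4,L5,L6:
+L1 (α=1/4) → [73/2, 33/2, 37]
+L2 (α=1/2) → [397/4, 499/4, 59]
+L3 (α=7/8) → [5885/32, 4391/32, 367/8]
+L4 (α=1/5) → [7517/40, 4487/40, 523/10]
+L5 (α=4/7) → [22871/280, 29941/280, 3889/70]
+L6 (α=1/2) → [76351/560, 75021/560, 18379/140]
= [136, 134, 131]


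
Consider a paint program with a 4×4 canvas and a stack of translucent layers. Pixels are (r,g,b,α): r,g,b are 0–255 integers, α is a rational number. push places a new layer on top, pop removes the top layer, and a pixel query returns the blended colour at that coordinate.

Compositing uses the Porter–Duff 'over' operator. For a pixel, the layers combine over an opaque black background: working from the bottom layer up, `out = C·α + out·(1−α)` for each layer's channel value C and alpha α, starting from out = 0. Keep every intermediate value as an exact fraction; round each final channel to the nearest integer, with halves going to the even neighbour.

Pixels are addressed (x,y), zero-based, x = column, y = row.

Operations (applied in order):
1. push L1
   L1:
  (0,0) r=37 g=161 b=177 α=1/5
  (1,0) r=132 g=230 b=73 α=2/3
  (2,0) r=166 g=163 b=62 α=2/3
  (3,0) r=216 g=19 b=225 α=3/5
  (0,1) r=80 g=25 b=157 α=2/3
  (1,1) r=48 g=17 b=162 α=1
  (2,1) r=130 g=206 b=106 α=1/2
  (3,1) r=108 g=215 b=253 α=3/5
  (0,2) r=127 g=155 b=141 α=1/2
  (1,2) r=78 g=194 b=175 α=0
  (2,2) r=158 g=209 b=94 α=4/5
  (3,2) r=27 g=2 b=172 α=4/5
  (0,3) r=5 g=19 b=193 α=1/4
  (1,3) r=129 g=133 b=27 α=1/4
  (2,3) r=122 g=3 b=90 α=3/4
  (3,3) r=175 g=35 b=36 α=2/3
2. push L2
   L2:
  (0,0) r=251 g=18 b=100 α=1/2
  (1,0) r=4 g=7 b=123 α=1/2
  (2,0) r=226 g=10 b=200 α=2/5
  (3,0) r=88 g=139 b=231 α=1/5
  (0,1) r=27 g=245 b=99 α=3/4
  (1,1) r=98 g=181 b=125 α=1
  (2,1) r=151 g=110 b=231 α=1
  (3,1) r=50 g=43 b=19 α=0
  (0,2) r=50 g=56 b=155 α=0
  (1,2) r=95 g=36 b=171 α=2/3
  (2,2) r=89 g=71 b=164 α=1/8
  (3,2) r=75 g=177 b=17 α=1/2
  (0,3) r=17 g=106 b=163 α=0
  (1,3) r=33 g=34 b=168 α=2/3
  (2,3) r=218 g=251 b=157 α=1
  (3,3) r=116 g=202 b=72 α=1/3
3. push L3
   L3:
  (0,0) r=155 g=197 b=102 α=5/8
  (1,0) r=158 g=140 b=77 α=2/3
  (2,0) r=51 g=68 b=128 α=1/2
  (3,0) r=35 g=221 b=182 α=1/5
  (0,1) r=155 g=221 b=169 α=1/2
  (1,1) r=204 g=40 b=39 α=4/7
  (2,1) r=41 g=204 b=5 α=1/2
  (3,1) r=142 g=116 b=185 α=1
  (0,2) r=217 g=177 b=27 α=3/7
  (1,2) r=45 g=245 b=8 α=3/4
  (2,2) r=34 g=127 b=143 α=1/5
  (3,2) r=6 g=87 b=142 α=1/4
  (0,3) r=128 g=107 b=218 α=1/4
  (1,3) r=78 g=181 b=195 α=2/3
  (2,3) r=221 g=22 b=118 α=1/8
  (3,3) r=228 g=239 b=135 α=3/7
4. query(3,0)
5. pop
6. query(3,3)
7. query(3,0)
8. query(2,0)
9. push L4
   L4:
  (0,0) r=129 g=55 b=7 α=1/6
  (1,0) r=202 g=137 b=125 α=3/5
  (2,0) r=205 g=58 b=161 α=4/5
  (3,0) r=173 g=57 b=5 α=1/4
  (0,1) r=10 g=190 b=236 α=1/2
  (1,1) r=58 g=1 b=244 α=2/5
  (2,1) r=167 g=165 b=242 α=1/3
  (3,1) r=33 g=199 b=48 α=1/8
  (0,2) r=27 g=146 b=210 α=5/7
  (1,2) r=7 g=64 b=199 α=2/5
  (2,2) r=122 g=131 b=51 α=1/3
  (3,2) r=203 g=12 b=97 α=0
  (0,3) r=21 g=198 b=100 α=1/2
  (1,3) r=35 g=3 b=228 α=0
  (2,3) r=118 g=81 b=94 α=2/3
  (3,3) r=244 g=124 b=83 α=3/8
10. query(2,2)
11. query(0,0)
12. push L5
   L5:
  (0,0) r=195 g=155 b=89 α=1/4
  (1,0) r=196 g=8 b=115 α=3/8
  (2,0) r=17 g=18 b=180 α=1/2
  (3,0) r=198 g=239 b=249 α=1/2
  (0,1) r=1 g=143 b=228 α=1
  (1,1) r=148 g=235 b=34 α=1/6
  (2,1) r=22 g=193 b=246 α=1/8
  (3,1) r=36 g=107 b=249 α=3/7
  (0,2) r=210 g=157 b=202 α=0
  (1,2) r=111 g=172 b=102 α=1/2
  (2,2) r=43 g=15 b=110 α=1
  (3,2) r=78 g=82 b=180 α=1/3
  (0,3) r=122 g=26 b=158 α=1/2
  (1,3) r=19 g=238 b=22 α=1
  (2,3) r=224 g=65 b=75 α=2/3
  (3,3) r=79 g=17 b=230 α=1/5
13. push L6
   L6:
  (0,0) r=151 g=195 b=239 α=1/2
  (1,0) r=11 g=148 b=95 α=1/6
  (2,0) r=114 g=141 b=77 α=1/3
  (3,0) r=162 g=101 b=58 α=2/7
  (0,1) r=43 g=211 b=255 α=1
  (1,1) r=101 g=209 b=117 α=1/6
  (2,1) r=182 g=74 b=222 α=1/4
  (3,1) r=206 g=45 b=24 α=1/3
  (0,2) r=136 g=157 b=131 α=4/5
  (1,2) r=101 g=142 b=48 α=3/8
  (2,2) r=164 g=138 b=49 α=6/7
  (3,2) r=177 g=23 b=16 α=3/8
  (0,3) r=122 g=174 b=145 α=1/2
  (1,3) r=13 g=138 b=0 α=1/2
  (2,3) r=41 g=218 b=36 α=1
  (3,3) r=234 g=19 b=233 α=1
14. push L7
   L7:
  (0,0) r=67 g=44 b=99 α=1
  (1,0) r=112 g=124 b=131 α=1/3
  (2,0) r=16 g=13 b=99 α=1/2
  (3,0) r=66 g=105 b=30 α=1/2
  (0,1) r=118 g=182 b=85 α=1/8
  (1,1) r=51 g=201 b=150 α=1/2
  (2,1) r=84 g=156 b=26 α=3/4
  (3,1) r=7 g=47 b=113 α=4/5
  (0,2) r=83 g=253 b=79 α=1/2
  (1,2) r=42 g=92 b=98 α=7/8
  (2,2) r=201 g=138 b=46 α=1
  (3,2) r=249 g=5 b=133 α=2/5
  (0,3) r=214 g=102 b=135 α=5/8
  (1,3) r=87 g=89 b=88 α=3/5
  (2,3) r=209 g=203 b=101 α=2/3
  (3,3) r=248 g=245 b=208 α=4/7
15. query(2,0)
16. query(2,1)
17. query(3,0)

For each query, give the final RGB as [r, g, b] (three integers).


(3,0) stack=L1,L2,L3; from [0,0,0]:
after L1 α=3/5: [648/5, 57/5, 135]
after L2 α=1/5: [3032/25, 923/25, 771/5]
after L3 α=1/5: [13003/125, 9217/125, 3994/25]
rounded: [104, 74, 160]

(3,3) stack=L1,L2; from [0,0,0]:
+L1 (α=2/3) → [350/3, 70/3, 24]
+L2 (α=1/3) → [1048/9, 746/9, 40]
→ [116, 83, 40]

(3,0) stack=L1,L2; from [0,0,0]:
after L1 α=3/5: [648/5, 57/5, 135]
after L2 α=1/5: [3032/25, 923/25, 771/5]
= [121, 37, 154]

(2,0) stack=L1,L2; from [0,0,0]:
after L1 α=2/3: [332/3, 326/3, 124/3]
after L2 α=2/5: [784/5, 346/5, 524/5]
rounded: [157, 69, 105]

(2,2) stack=L1,L2,L4; from [0,0,0]:
after L1 α=4/5: [632/5, 836/5, 376/5]
after L2 α=1/8: [4869/40, 6207/40, 863/10]
after L4 α=1/3: [7309/60, 8827/60, 1118/15]
→ [122, 147, 75]

query (0,0) [L1,L2,L4] — begin 0,0,0
after L1 α=1/5: [37/5, 161/5, 177/5]
after L2 α=1/2: [646/5, 251/10, 677/10]
after L4 α=1/6: [775/6, 361/12, 691/12]
→ [129, 30, 58]

query (2,0) [L1,L2,L4,L5,L6,L7] — begin 0,0,0
L1 α=2/3: [332/3, 326/3, 124/3]
L2 α=2/5: [784/5, 346/5, 524/5]
L4 α=4/5: [4884/25, 1506/25, 3744/25]
L5 α=1/2: [5309/50, 978/25, 4122/25]
L6 α=1/3: [8159/75, 1827/25, 10169/75]
L7 α=1/2: [9359/150, 1076/25, 8797/75]
→ [62, 43, 117]

(2,1) stack=L1,L2,L4,L5,L6,L7; from [0,0,0]:
after L1 α=1/2: [65, 103, 53]
after L2 α=1: [151, 110, 231]
after L4 α=1/3: [469/3, 385/3, 704/3]
after L5 α=1/8: [3349/24, 1637/12, 2833/12]
after L6 α=1/4: [4805/32, 1933/16, 3721/16]
after L7 α=3/4: [12869/128, 9421/64, 4969/64]
rounded: [101, 147, 78]

query (3,0) [L1,L2,L4,L5,L6,L7] — begin 0,0,0
+L1 (α=3/5) → [648/5, 57/5, 135]
+L2 (α=1/5) → [3032/25, 923/25, 771/5]
+L4 (α=1/4) → [13421/100, 2097/50, 1169/10]
+L5 (α=1/2) → [33221/200, 14047/100, 3659/20]
+L6 (α=2/7) → [46181/280, 18087/140, 589/4]
+L7 (α=1/2) → [64661/560, 32787/280, 709/8]
rounded: [115, 117, 89]


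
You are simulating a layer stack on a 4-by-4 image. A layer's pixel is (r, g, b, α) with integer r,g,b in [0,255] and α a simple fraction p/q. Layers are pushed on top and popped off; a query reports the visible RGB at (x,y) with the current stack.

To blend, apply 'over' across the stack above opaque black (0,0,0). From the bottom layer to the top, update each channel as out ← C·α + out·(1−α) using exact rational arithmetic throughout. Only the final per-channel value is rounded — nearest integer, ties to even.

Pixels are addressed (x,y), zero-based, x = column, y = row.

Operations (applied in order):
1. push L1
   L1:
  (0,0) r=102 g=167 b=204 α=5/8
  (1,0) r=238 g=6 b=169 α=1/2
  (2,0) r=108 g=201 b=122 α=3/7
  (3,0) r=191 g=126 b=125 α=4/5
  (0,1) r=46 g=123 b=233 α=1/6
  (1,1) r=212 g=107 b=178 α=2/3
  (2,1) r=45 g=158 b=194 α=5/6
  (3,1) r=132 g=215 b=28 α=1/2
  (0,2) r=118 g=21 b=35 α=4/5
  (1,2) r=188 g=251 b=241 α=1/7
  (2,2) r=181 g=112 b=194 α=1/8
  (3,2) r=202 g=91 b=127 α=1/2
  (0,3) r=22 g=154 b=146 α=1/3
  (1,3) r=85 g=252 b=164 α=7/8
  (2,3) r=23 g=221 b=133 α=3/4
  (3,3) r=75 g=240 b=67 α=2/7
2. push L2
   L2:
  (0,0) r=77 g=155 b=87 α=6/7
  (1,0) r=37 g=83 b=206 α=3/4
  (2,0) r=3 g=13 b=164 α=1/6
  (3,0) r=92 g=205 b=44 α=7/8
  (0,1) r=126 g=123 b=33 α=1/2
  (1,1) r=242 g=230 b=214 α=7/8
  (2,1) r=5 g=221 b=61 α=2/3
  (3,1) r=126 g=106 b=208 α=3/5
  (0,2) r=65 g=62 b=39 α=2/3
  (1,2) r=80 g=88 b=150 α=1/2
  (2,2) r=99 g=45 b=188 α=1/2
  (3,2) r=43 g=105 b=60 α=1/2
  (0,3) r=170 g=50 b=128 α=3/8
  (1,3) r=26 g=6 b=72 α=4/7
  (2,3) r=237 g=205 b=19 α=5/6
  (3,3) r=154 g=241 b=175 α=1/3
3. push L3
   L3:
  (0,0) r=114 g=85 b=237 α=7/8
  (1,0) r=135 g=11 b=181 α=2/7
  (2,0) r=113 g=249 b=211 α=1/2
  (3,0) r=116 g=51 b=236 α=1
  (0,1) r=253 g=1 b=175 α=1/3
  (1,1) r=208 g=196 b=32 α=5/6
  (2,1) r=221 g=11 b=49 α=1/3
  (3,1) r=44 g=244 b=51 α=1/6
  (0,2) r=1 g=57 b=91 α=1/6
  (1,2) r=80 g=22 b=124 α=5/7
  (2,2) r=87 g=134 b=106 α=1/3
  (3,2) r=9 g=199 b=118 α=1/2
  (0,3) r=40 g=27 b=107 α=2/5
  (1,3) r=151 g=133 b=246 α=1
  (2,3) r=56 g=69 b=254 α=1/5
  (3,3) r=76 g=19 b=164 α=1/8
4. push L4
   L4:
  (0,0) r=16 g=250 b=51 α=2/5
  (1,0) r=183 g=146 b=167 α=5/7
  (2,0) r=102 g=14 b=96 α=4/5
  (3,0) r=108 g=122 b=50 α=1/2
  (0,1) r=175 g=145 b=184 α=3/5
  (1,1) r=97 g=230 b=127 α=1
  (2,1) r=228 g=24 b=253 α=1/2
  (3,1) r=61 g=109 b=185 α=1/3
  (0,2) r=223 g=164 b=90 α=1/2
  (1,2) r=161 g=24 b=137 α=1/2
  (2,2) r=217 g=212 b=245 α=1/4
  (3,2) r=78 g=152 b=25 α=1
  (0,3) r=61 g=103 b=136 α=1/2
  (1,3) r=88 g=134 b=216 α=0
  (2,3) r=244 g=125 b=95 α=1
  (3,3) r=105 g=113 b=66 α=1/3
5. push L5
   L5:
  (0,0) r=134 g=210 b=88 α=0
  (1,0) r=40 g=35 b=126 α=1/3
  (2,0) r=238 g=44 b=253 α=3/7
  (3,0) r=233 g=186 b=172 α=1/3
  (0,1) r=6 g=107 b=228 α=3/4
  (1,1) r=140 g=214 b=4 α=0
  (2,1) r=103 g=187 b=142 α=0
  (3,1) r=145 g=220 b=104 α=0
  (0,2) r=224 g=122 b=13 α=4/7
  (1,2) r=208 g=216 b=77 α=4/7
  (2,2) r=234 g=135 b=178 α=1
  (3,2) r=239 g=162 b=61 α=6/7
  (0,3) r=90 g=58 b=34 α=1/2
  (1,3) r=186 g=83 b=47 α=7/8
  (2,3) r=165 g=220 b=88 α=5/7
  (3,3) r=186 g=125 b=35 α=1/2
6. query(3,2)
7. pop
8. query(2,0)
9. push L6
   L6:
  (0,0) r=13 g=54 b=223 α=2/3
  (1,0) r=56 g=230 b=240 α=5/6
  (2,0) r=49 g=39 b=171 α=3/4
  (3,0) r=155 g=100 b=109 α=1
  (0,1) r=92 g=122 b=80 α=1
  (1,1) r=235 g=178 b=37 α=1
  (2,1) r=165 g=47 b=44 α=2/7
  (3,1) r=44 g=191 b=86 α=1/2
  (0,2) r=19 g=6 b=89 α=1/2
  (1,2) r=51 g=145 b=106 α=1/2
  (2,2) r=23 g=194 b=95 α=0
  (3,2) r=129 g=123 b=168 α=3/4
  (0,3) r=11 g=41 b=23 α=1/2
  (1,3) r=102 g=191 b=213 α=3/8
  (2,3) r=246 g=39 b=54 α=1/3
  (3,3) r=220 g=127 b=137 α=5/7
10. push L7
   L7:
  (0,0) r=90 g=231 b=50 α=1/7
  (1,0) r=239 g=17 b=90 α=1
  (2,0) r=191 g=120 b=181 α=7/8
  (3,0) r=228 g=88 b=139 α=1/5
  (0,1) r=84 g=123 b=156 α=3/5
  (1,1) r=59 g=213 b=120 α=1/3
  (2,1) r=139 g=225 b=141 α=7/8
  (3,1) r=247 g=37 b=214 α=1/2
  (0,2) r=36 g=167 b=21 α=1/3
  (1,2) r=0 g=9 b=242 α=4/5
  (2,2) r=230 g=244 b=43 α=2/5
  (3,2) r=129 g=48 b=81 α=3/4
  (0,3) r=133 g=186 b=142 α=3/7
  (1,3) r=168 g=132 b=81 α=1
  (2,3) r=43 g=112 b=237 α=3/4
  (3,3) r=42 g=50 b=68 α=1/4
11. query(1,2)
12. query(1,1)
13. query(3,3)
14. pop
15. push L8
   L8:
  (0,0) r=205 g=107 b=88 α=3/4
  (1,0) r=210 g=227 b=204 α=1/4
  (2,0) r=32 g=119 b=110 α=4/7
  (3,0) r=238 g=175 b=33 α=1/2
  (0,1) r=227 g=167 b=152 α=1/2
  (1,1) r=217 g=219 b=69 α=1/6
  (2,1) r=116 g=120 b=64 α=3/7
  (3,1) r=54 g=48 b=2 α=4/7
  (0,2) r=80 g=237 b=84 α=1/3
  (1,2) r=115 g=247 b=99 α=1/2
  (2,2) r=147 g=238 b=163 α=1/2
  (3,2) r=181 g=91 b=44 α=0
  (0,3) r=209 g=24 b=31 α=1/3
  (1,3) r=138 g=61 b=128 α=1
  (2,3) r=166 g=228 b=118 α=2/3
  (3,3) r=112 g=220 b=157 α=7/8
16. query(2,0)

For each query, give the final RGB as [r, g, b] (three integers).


at x=3,y=2 over L1,L2,L3,L4,L5:
+L1 (α=1/2) → [101, 91/2, 127/2]
+L2 (α=1/2) → [72, 301/4, 247/4]
+L3 (α=1/2) → [81/2, 1097/8, 719/8]
+L4 (α=1) → [78, 152, 25]
+L5 (α=6/7) → [216, 1124/7, 391/7]
rounded: [216, 161, 56]

query (2,0) [L1,L2,L3,L4] — begin 0,0,0
after L1 α=3/7: [324/7, 603/7, 366/7]
after L2 α=1/6: [547/14, 1553/21, 1489/21]
after L3 α=1/2: [2129/28, 3391/21, 2960/21]
after L4 α=4/5: [13553/140, 4567/105, 11024/105]
rounded: [97, 43, 105]

query (1,2) [L1,L2,L3,L4,L6,L7] — begin 0,0,0
L1 α=1/7: [188/7, 251/7, 241/7]
L2 α=1/2: [374/7, 867/14, 1291/14]
L3 α=5/7: [3548/49, 1637/49, 5631/49]
L4 α=1/2: [11437/98, 2813/98, 6172/49]
L6 α=1/2: [16435/196, 17023/196, 5683/49]
L7 α=4/5: [3287/196, 24079/980, 10623/49]
rounded: [17, 25, 217]

at x=1,y=1 over L1,L2,L3,L4,L6,L7:
L1 α=2/3: [424/3, 214/3, 356/3]
L2 α=7/8: [2753/12, 1261/6, 2425/12]
L3 α=5/6: [15233/72, 7141/36, 4345/72]
L4 α=1: [97, 230, 127]
L6 α=1: [235, 178, 37]
L7 α=1/3: [529/3, 569/3, 194/3]
→ [176, 190, 65]

(3,3) stack=L1,L2,L3,L4,L6,L7; from [0,0,0]:
+L1 (α=2/7) → [150/7, 480/7, 134/7]
+L2 (α=1/3) → [1378/21, 2647/21, 1493/21]
+L3 (α=1/8) → [803/12, 338/3, 1985/24]
+L4 (α=1/3) → [1433/18, 1015/9, 2777/36]
+L6 (α=5/7) → [1619/9, 7745/63, 15107/126]
+L7 (α=1/4) → [1745/12, 8795/84, 17963/168]
rounded: [145, 105, 107]

query (2,0) [L1,L2,L3,L4,L6,L8] — begin 0,0,0
L1 α=3/7: [324/7, 603/7, 366/7]
L2 α=1/6: [547/14, 1553/21, 1489/21]
L3 α=1/2: [2129/28, 3391/21, 2960/21]
L4 α=4/5: [13553/140, 4567/105, 11024/105]
L6 α=3/4: [34133/560, 4213/105, 64889/420]
L8 α=4/7: [174079/3920, 20873/245, 126489/980]
= [44, 85, 129]


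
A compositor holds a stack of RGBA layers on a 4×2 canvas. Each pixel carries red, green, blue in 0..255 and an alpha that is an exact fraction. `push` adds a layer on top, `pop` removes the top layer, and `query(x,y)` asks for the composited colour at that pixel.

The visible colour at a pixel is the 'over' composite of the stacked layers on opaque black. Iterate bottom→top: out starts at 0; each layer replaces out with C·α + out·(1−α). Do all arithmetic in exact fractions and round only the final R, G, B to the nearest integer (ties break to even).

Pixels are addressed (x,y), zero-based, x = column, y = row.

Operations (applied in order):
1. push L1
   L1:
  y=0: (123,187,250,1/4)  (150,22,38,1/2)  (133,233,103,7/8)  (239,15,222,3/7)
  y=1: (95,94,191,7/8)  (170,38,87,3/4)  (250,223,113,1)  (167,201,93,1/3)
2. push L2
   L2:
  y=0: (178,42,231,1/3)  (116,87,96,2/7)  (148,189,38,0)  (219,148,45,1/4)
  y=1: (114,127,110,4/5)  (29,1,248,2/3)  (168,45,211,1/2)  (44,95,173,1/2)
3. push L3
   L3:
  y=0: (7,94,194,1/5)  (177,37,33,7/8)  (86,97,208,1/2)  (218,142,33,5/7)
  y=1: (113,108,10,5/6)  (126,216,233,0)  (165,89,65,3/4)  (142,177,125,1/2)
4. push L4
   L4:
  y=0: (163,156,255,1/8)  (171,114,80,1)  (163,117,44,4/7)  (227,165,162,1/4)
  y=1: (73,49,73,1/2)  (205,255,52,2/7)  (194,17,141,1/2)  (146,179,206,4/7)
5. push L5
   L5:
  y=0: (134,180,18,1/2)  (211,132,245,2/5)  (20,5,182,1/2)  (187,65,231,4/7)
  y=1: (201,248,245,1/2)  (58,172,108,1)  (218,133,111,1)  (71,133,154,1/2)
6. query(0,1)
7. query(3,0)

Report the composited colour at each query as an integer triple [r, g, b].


query (0,1) [L1,L2,L3,L4,L5] — begin 0,0,0
L1 α=7/8: [665/8, 329/4, 1337/8]
L2 α=4/5: [4313/40, 2361/20, 4857/40]
L3 α=5/6: [8971/80, 4387/40, 6857/240]
L4 α=1/2: [14811/160, 6347/80, 24377/480]
L5 α=1/2: [46971/320, 26187/160, 141977/960]
rounded: [147, 164, 148]

query (3,0) [L1,L2,L3,L4,L5] — begin 0,0,0
+L1 (α=3/7) → [717/7, 45/7, 666/7]
+L2 (α=1/4) → [921/7, 1171/28, 2313/28]
+L3 (α=5/7) → [9472/49, 11111/98, 4623/98]
+L4 (α=1/4) → [39539/196, 49503/392, 29745/392]
+L5 (α=4/7) → [265225/1372, 250429/2744, 451443/2744]
= [193, 91, 165]


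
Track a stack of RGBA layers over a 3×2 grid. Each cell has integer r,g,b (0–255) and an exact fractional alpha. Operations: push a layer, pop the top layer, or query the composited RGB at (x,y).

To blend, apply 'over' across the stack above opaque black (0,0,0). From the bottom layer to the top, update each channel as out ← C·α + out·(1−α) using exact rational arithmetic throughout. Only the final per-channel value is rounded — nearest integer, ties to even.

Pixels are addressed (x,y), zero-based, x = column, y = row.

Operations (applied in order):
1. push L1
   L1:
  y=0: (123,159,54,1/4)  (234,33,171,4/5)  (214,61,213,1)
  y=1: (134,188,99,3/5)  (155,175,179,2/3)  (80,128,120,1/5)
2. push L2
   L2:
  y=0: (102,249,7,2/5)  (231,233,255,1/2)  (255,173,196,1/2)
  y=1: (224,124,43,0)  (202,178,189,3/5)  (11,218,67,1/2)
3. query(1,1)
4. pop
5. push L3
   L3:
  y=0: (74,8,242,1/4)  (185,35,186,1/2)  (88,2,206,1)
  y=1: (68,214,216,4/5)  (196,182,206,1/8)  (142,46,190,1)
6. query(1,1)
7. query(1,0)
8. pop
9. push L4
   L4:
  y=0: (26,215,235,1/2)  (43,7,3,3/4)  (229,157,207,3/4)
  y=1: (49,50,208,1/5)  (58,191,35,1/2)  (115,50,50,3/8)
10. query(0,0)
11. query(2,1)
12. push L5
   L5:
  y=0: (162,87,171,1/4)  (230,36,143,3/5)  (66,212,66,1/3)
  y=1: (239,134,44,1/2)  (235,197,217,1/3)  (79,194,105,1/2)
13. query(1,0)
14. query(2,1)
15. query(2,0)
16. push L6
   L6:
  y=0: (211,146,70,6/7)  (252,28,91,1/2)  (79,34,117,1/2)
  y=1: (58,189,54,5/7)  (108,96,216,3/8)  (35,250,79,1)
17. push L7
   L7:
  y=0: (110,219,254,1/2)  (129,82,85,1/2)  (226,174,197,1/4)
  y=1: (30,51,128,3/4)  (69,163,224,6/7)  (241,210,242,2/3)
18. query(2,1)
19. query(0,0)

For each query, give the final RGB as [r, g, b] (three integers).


query (1,1) [L1,L2] — begin 0,0,0
after L1 α=2/3: [310/3, 350/3, 358/3]
after L2 α=3/5: [2438/15, 2302/15, 2417/15]
rounded: [163, 153, 161]

query (1,1) [L1,L3] — begin 0,0,0
after L1 α=2/3: [310/3, 350/3, 358/3]
after L3 α=1/8: [1379/12, 749/6, 781/6]
rounded: [115, 125, 130]

at x=1,y=0 over L1,L3:
+L1 (α=4/5) → [936/5, 132/5, 684/5]
+L3 (α=1/2) → [1861/10, 307/10, 807/5]
rounded: [186, 31, 161]

at x=0,y=0 over L1,L4:
after L1 α=1/4: [123/4, 159/4, 27/2]
after L4 α=1/2: [227/8, 1019/8, 497/4]
= [28, 127, 124]

query (2,1) [L1,L4] — begin 0,0,0
+L1 (α=1/5) → [16, 128/5, 24]
+L4 (α=3/8) → [425/8, 139/4, 135/4]
= [53, 35, 34]

query (1,0) [L1,L4,L5] — begin 0,0,0
after L1 α=4/5: [936/5, 132/5, 684/5]
after L4 α=3/4: [1581/20, 237/20, 729/20]
after L5 α=3/5: [8481/50, 1317/50, 5019/50]
→ [170, 26, 100]

(2,1) stack=L1,L4,L5; from [0,0,0]:
after L1 α=1/5: [16, 128/5, 24]
after L4 α=3/8: [425/8, 139/4, 135/4]
after L5 α=1/2: [1057/16, 915/8, 555/8]
= [66, 114, 69]

query (2,0) [L1,L4,L5] — begin 0,0,0
after L1 α=1: [214, 61, 213]
after L4 α=3/4: [901/4, 133, 417/2]
after L5 α=1/3: [1033/6, 478/3, 161]
rounded: [172, 159, 161]

query (2,1) [L1,L4,L5,L6,L7] — begin 0,0,0
L1 α=1/5: [16, 128/5, 24]
L4 α=3/8: [425/8, 139/4, 135/4]
L5 α=1/2: [1057/16, 915/8, 555/8]
L6 α=1: [35, 250, 79]
L7 α=2/3: [517/3, 670/3, 563/3]
= [172, 223, 188]

at x=0,y=0 over L1,L4,L5,L6,L7:
+L1 (α=1/4) → [123/4, 159/4, 27/2]
+L4 (α=1/2) → [227/8, 1019/8, 497/4]
+L5 (α=1/4) → [1977/32, 3753/32, 2175/16]
+L6 (α=6/7) → [42489/224, 31785/224, 8895/112]
+L7 (α=1/2) → [67129/448, 80841/448, 37343/224]
rounded: [150, 180, 167]


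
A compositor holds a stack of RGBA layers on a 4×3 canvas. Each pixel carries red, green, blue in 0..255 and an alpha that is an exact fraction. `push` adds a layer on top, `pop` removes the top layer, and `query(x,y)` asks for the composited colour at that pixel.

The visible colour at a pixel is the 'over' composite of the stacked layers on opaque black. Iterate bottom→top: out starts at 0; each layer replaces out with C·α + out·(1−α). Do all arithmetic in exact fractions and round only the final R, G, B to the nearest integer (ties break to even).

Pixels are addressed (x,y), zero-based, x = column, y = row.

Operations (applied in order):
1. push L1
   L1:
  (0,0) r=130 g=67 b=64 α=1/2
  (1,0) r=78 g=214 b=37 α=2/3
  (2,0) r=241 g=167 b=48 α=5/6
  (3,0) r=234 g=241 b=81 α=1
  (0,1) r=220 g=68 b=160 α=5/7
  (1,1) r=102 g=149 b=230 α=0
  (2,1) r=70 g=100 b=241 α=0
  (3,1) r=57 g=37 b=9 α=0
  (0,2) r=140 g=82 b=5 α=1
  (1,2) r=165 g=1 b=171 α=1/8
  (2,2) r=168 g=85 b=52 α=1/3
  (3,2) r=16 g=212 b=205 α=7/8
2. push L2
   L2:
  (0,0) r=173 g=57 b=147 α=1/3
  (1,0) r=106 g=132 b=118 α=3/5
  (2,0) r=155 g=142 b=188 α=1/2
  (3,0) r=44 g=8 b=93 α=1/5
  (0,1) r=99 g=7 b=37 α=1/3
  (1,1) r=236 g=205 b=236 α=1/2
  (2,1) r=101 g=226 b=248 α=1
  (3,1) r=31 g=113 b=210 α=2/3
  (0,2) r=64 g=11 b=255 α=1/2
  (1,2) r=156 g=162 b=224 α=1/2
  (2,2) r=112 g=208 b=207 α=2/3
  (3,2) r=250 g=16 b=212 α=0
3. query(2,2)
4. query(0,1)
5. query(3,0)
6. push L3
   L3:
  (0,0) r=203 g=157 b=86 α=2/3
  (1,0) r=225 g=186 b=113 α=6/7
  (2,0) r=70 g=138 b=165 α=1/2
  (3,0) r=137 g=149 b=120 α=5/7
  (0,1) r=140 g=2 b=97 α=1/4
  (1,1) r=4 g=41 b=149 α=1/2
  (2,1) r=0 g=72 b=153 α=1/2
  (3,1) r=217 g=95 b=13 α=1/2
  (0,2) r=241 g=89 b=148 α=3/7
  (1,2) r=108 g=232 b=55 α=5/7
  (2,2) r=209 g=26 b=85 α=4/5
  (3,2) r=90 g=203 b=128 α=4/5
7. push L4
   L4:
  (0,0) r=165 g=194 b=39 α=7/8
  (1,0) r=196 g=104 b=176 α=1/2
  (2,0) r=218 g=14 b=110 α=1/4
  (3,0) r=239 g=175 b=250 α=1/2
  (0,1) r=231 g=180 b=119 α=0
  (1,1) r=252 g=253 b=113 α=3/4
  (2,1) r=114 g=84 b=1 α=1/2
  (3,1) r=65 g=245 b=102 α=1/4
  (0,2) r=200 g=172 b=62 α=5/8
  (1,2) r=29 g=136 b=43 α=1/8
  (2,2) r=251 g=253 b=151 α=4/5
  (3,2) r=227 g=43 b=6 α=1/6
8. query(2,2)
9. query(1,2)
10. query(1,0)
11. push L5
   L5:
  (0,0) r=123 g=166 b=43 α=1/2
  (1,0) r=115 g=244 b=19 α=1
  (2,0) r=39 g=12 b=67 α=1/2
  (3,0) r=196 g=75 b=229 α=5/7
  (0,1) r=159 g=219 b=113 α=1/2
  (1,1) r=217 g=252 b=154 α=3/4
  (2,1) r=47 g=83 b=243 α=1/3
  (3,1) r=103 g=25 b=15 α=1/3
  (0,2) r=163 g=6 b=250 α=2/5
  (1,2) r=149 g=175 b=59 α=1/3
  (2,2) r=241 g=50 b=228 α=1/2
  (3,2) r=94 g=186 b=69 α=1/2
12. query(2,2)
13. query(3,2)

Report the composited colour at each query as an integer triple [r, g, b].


at x=2,y=2 over L1,L2:
+L1 (α=1/3) → [56, 85/3, 52/3]
+L2 (α=2/3) → [280/3, 1333/9, 1294/9]
→ [93, 148, 144]

at x=0,y=1 over L1,L2:
L1 α=5/7: [1100/7, 340/7, 800/7]
L2 α=1/3: [2893/21, 243/7, 1859/21]
→ [138, 35, 89]

at x=3,y=0 over L1,L2:
after L1 α=1: [234, 241, 81]
after L2 α=1/5: [196, 972/5, 417/5]
rounded: [196, 194, 83]

(2,2) stack=L1,L2,L3,L4; from [0,0,0]:
after L1 α=1/3: [56, 85/3, 52/3]
after L2 α=2/3: [280/3, 1333/9, 1294/9]
after L3 α=4/5: [2788/15, 2269/45, 4354/45]
after L4 α=4/5: [17848/75, 47809/225, 31534/225]
→ [238, 212, 140]

(1,2) stack=L1,L2,L3,L4; from [0,0,0]:
L1 α=1/8: [165/8, 1/8, 171/8]
L2 α=1/2: [1413/16, 1297/16, 1963/16]
L3 α=5/7: [819/8, 1511/8, 4163/56]
L4 α=1/8: [5965/64, 11665/64, 4507/64]
= [93, 182, 70]

(1,0) stack=L1,L2,L3,L4; from [0,0,0]:
+L1 (α=2/3) → [52, 428/3, 74/3]
+L2 (α=3/5) → [422/5, 2044/15, 242/3]
+L3 (α=6/7) → [7172/35, 18784/105, 2276/21]
+L4 (α=1/2) → [7016/35, 14852/105, 2986/21]
rounded: [200, 141, 142]

query (2,2) [L1,L2,L3,L4,L5] — begin 0,0,0
+L1 (α=1/3) → [56, 85/3, 52/3]
+L2 (α=2/3) → [280/3, 1333/9, 1294/9]
+L3 (α=4/5) → [2788/15, 2269/45, 4354/45]
+L4 (α=4/5) → [17848/75, 47809/225, 31534/225]
+L5 (α=1/2) → [35923/150, 59059/450, 41417/225]
= [239, 131, 184]

(3,2) stack=L1,L2,L3,L4,L5; from [0,0,0]:
after L1 α=7/8: [14, 371/2, 1435/8]
after L2 α=0: [14, 371/2, 1435/8]
after L3 α=4/5: [374/5, 399/2, 5531/40]
after L4 α=1/6: [601/6, 2081/12, 5579/48]
after L5 α=1/2: [1165/12, 4313/24, 8891/96]
→ [97, 180, 93]
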